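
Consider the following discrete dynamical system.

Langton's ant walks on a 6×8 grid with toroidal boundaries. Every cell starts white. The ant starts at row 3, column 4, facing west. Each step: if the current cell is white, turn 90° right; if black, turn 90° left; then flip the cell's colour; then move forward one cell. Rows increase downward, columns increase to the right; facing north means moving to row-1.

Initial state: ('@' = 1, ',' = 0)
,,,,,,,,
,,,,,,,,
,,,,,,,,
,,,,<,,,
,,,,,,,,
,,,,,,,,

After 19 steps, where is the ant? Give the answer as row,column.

t=0: ,,,,,,,,
,,,,,,,,
,,,,,,,,
,,,,<,,,
,,,,,,,,
,,,,,,,,
t=1: ,,,,,,,,
,,,,,,,,
,,,,^,,,
,,,,@,,,
,,,,,,,,
,,,,,,,,
t=2: ,,,,,,,,
,,,,,,,,
,,,,@>,,
,,,,@,,,
,,,,,,,,
,,,,,,,,
t=3: ,,,,,,,,
,,,,,,,,
,,,,@@,,
,,,,@v,,
,,,,,,,,
,,,,,,,,
t=4: ,,,,,,,,
,,,,,,,,
,,,,@@,,
,,,,<@,,
,,,,,,,,
,,,,,,,,
t=5: ,,,,,,,,
,,,,,,,,
,,,,@@,,
,,,,,@,,
,,,,v,,,
,,,,,,,,
t=6: ,,,,,,,,
,,,,,,,,
,,,,@@,,
,,,,,@,,
,,,<@,,,
,,,,,,,,
t=7: ,,,,,,,,
,,,,,,,,
,,,,@@,,
,,,^,@,,
,,,@@,,,
,,,,,,,,
t=8: ,,,,,,,,
,,,,,,,,
,,,,@@,,
,,,@>@,,
,,,@@,,,
,,,,,,,,
t=9: ,,,,,,,,
,,,,,,,,
,,,,@@,,
,,,@@@,,
,,,@v,,,
,,,,,,,,
t=10: ,,,,,,,,
,,,,,,,,
,,,,@@,,
,,,@@@,,
,,,@,>,,
,,,,,,,,
t=11: ,,,,,,,,
,,,,,,,,
,,,,@@,,
,,,@@@,,
,,,@,@,,
,,,,,v,,
t=12: ,,,,,,,,
,,,,,,,,
,,,,@@,,
,,,@@@,,
,,,@,@,,
,,,,<@,,
t=13: ,,,,,,,,
,,,,,,,,
,,,,@@,,
,,,@@@,,
,,,@^@,,
,,,,@@,,
t=14: ,,,,,,,,
,,,,,,,,
,,,,@@,,
,,,@@@,,
,,,@@>,,
,,,,@@,,
t=15: ,,,,,,,,
,,,,,,,,
,,,,@@,,
,,,@@^,,
,,,@@,,,
,,,,@@,,
t=16: ,,,,,,,,
,,,,,,,,
,,,,@@,,
,,,@<,,,
,,,@@,,,
,,,,@@,,
t=17: ,,,,,,,,
,,,,,,,,
,,,,@@,,
,,,@,,,,
,,,@v,,,
,,,,@@,,
t=18: ,,,,,,,,
,,,,,,,,
,,,,@@,,
,,,@,,,,
,,,@,>,,
,,,,@@,,
t=19: ,,,,,,,,
,,,,,,,,
,,,,@@,,
,,,@,,,,
,,,@,@,,
,,,,@v,,

5,5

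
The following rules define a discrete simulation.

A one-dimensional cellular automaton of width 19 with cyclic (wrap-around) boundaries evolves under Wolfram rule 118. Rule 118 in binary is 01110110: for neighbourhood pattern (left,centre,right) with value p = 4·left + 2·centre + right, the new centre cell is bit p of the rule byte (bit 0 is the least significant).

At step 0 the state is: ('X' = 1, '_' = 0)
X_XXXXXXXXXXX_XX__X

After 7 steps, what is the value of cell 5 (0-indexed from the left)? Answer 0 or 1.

step 0: X_XXXXXXXXXXX_XX__X
step 1: XX__________XX_XXX_
step 2: _XX________X_XX__XX
step 3: X_XX______XXX_XXX_X
step 4: XX_XX____X__XX__XX_
step 5: _XX_XX__XXXX_XXX_XX
step 6: X_XX_XXX___XX__XX_X
step 7: XX_XX__XX_X_XXX_XX_

0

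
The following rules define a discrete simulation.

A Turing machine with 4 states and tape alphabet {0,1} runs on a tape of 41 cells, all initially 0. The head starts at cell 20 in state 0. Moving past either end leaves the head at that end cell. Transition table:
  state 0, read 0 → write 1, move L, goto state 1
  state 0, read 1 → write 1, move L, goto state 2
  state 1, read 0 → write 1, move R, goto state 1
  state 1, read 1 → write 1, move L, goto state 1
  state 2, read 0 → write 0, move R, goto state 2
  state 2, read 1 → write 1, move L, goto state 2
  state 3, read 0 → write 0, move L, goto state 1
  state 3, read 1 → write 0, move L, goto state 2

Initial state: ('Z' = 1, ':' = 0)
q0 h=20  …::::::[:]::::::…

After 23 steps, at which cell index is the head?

13

step 0: q0 h=20  …::::::[:]::::::…
step 1: q1 h=19  …::::::[:]Z:::::…
step 2: q1 h=20  …:::::Z[Z]::::::…
step 3: q1 h=19  …::::::[Z]Z:::::…
step 4: q1 h=18  …::::::[:]ZZ::::…
step 5: q1 h=19  …:::::Z[Z]Z:::::…
step 6: q1 h=18  …::::::[Z]ZZ::::…
step 7: q1 h=17  …::::::[:]ZZZ:::…
step 8: q1 h=18  …:::::Z[Z]ZZ::::…
step 9: q1 h=17  …::::::[Z]ZZZ:::…
step 10: q1 h=16  …::::::[:]ZZZZ::…
step 11: q1 h=17  …:::::Z[Z]ZZZ:::…
step 12: q1 h=16  …::::::[Z]ZZZZ::…
step 13: q1 h=15  …::::::[:]ZZZZZ:…
step 14: q1 h=16  …:::::Z[Z]ZZZZ::…
step 15: q1 h=15  …::::::[Z]ZZZZZ:…
step 16: q1 h=14  …::::::[:]ZZZZZZ…
step 17: q1 h=15  …:::::Z[Z]ZZZZZ:…
step 18: q1 h=14  …::::::[Z]ZZZZZZ…
step 19: q1 h=13  …::::::[:]ZZZZZZ…
step 20: q1 h=14  …:::::Z[Z]ZZZZZZ…
step 21: q1 h=13  …::::::[Z]ZZZZZZ…
step 22: q1 h=12  …::::::[:]ZZZZZZ…
step 23: q1 h=13  …:::::Z[Z]ZZZZZZ…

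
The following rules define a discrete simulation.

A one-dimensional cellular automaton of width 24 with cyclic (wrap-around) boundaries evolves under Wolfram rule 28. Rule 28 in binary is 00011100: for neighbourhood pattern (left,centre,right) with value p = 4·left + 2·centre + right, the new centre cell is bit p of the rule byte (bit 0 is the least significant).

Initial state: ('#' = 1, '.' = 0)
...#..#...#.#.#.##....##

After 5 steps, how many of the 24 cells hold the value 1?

step 0: ...#..#...#.#.#.##....##
step 1: #..##.##..#.#.#.#.#...#.
step 2: ##.#..#.#.#.#.#.#.##..#.
step 3: #..##.#.#.#.#.#.#.#.#.#.
step 4: ##.#..#.#.#.#.#.#.#.#.#.
step 5: #..##.#.#.#.#.#.#.#.#.#.

12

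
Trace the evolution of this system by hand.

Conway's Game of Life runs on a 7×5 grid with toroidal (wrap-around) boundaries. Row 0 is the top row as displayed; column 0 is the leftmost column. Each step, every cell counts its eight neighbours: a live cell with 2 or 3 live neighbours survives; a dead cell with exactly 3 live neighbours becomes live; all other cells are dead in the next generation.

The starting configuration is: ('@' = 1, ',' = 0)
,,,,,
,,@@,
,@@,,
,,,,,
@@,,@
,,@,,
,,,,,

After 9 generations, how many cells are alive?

gen 0: ,,,,,
,,@@,
,@@,,
,,,,,
@@,,@
,,@,,
,,,,,
gen 1: ,,,,,
,@@@,
,@@@,
,,@,,
@@,,,
@@,,,
,,,,,
gen 2: ,,@,,
,@,@,
,,,,,
@,,@,
@,@,,
@@,,,
,,,,,
gen 3: ,,@,,
,,@,,
,,@,@
,@,,@
@,@,,
@@,,,
,@,,,
gen 4: ,@@,,
,@@,,
@@@,,
,@@,@
,,@,@
@,@,,
@@@,,
gen 5: ,,,@,
,,,@,
,,,,,
,,,,@
,,@,@
@,@,@
@,,@,
gen 6: ,,@@,
,,,,,
,,,,,
,,,@,
,@,,@
@,@,,
@@@@,
gen 7: ,,,@@
,,,,,
,,,,,
,,,,,
@@@@@
,,,,,
@,,,,
gen 8: ,,,,@
,,,,,
,,,,,
@@@@@
@@@@@
,,@@,
,,,,@
gen 9: ,,,,,
,,,,,
@@@@@
,,,,,
,,,,,
,,,,,
,,,,@

6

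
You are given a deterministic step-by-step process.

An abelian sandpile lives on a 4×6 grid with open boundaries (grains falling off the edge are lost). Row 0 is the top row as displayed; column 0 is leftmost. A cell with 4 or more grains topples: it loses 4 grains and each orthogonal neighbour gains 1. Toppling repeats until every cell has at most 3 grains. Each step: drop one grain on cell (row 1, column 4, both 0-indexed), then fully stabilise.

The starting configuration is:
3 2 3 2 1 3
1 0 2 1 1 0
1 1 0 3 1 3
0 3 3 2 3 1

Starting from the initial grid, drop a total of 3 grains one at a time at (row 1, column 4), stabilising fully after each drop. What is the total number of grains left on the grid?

43

k=0  3 2 3 2 1 3
1 0 2 1 1 0
1 1 0 3 1 3
0 3 3 2 3 1
k=1  3 2 3 2 1 3
1 0 2 1 2 0
1 1 0 3 1 3
0 3 3 2 3 1
k=2  3 2 3 2 1 3
1 0 2 1 3 0
1 1 0 3 1 3
0 3 3 2 3 1
k=3  3 2 3 2 2 3
1 0 2 2 0 1
1 1 0 3 2 3
0 3 3 2 3 1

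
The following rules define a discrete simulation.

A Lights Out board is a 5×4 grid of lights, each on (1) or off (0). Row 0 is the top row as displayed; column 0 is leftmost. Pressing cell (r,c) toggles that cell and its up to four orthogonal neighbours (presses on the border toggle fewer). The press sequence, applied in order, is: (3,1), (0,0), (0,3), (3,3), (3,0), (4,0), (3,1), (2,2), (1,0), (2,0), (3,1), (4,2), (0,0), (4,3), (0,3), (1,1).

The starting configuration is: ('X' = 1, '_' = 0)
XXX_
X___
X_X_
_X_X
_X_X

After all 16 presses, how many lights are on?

[0] XXX_
X___
X_X_
_X_X
_X_X
[1] XXX_
X___
XXX_
X_XX
___X
[2] __X_
____
XXX_
X_XX
___X
[3] ___X
___X
XXX_
X_XX
___X
[4] ___X
___X
XXXX
X___
____
[5] ___X
___X
_XXX
_X__
X___
[6] ___X
___X
_XXX
XX__
_X__
[7] ___X
___X
__XX
__X_
____
[8] ___X
__XX
_X__
____
____
[9] X__X
XXXX
XX__
____
____
[10] X__X
_XXX
____
X___
____
[11] X__X
_XXX
_X__
_XX_
_X__
[12] X__X
_XXX
_X__
_X__
__XX
[13] _X_X
XXXX
_X__
_X__
__XX
[14] _X_X
XXXX
_X__
_X_X
____
[15] _XX_
XXX_
_X__
_X_X
____
[16] __X_
____
____
_X_X
____

3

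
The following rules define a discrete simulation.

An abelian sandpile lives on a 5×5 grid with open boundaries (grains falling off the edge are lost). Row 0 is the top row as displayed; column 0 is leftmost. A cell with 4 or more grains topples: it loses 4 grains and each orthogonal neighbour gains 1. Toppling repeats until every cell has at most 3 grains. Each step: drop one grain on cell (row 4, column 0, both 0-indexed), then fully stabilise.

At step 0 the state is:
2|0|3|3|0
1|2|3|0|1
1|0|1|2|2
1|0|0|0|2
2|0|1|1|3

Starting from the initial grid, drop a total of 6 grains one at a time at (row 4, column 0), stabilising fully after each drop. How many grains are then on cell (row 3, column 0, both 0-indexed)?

3

gen 0: 2|0|3|3|0
1|2|3|0|1
1|0|1|2|2
1|0|0|0|2
2|0|1|1|3
gen 1: 2|0|3|3|0
1|2|3|0|1
1|0|1|2|2
1|0|0|0|2
3|0|1|1|3
gen 2: 2|0|3|3|0
1|2|3|0|1
1|0|1|2|2
2|0|0|0|2
0|1|1|1|3
gen 3: 2|0|3|3|0
1|2|3|0|1
1|0|1|2|2
2|0|0|0|2
1|1|1|1|3
gen 4: 2|0|3|3|0
1|2|3|0|1
1|0|1|2|2
2|0|0|0|2
2|1|1|1|3
gen 5: 2|0|3|3|0
1|2|3|0|1
1|0|1|2|2
2|0|0|0|2
3|1|1|1|3
gen 6: 2|0|3|3|0
1|2|3|0|1
1|0|1|2|2
3|0|0|0|2
0|2|1|1|3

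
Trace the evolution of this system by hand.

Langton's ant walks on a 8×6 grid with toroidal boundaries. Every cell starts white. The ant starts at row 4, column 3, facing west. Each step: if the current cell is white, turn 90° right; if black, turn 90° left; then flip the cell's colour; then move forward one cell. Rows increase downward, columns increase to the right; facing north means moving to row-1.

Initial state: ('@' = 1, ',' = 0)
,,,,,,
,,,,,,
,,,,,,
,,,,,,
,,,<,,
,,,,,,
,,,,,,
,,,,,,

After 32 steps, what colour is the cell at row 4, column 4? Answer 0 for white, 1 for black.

0) ,,,,,,
,,,,,,
,,,,,,
,,,,,,
,,,<,,
,,,,,,
,,,,,,
,,,,,,
1) ,,,,,,
,,,,,,
,,,,,,
,,,^,,
,,,@,,
,,,,,,
,,,,,,
,,,,,,
2) ,,,,,,
,,,,,,
,,,,,,
,,,@>,
,,,@,,
,,,,,,
,,,,,,
,,,,,,
3) ,,,,,,
,,,,,,
,,,,,,
,,,@@,
,,,@v,
,,,,,,
,,,,,,
,,,,,,
4) ,,,,,,
,,,,,,
,,,,,,
,,,@@,
,,,<@,
,,,,,,
,,,,,,
,,,,,,
5) ,,,,,,
,,,,,,
,,,,,,
,,,@@,
,,,,@,
,,,v,,
,,,,,,
,,,,,,
6) ,,,,,,
,,,,,,
,,,,,,
,,,@@,
,,,,@,
,,<@,,
,,,,,,
,,,,,,
7) ,,,,,,
,,,,,,
,,,,,,
,,,@@,
,,^,@,
,,@@,,
,,,,,,
,,,,,,
8) ,,,,,,
,,,,,,
,,,,,,
,,,@@,
,,@>@,
,,@@,,
,,,,,,
,,,,,,
9) ,,,,,,
,,,,,,
,,,,,,
,,,@@,
,,@@@,
,,@v,,
,,,,,,
,,,,,,
10) ,,,,,,
,,,,,,
,,,,,,
,,,@@,
,,@@@,
,,@,>,
,,,,,,
,,,,,,
11) ,,,,,,
,,,,,,
,,,,,,
,,,@@,
,,@@@,
,,@,@,
,,,,v,
,,,,,,
12) ,,,,,,
,,,,,,
,,,,,,
,,,@@,
,,@@@,
,,@,@,
,,,<@,
,,,,,,
13) ,,,,,,
,,,,,,
,,,,,,
,,,@@,
,,@@@,
,,@^@,
,,,@@,
,,,,,,
14) ,,,,,,
,,,,,,
,,,,,,
,,,@@,
,,@@@,
,,@@>,
,,,@@,
,,,,,,
15) ,,,,,,
,,,,,,
,,,,,,
,,,@@,
,,@@^,
,,@@,,
,,,@@,
,,,,,,
16) ,,,,,,
,,,,,,
,,,,,,
,,,@@,
,,@<,,
,,@@,,
,,,@@,
,,,,,,
17) ,,,,,,
,,,,,,
,,,,,,
,,,@@,
,,@,,,
,,@v,,
,,,@@,
,,,,,,
18) ,,,,,,
,,,,,,
,,,,,,
,,,@@,
,,@,,,
,,@,>,
,,,@@,
,,,,,,
19) ,,,,,,
,,,,,,
,,,,,,
,,,@@,
,,@,,,
,,@,@,
,,,@v,
,,,,,,
20) ,,,,,,
,,,,,,
,,,,,,
,,,@@,
,,@,,,
,,@,@,
,,,@,>
,,,,,,
21) ,,,,,,
,,,,,,
,,,,,,
,,,@@,
,,@,,,
,,@,@,
,,,@,@
,,,,,v
22) ,,,,,,
,,,,,,
,,,,,,
,,,@@,
,,@,,,
,,@,@,
,,,@,@
,,,,<@
23) ,,,,,,
,,,,,,
,,,,,,
,,,@@,
,,@,,,
,,@,@,
,,,@^@
,,,,@@
24) ,,,,,,
,,,,,,
,,,,,,
,,,@@,
,,@,,,
,,@,@,
,,,@@>
,,,,@@
25) ,,,,,,
,,,,,,
,,,,,,
,,,@@,
,,@,,,
,,@,@^
,,,@@,
,,,,@@
26) ,,,,,,
,,,,,,
,,,,,,
,,,@@,
,,@,,,
>,@,@@
,,,@@,
,,,,@@
27) ,,,,,,
,,,,,,
,,,,,,
,,,@@,
,,@,,,
@,@,@@
v,,@@,
,,,,@@
28) ,,,,,,
,,,,,,
,,,,,,
,,,@@,
,,@,,,
@,@,@@
@,,@@<
,,,,@@
29) ,,,,,,
,,,,,,
,,,,,,
,,,@@,
,,@,,,
@,@,@^
@,,@@@
,,,,@@
30) ,,,,,,
,,,,,,
,,,,,,
,,,@@,
,,@,,,
@,@,<,
@,,@@@
,,,,@@
31) ,,,,,,
,,,,,,
,,,,,,
,,,@@,
,,@,,,
@,@,,,
@,,@v@
,,,,@@
32) ,,,,,,
,,,,,,
,,,,,,
,,,@@,
,,@,,,
@,@,,,
@,,@,>
,,,,@@

0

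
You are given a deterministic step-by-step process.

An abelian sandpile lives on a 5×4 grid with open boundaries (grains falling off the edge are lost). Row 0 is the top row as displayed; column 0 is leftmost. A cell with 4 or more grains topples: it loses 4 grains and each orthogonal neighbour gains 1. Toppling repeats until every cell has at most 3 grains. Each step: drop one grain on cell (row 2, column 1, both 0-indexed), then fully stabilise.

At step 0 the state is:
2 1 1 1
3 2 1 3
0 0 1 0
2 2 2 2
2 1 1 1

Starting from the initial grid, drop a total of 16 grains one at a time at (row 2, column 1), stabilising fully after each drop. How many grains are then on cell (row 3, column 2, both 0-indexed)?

2

gen 0: 2 1 1 1
3 2 1 3
0 0 1 0
2 2 2 2
2 1 1 1
gen 1: 2 1 1 1
3 2 1 3
0 1 1 0
2 2 2 2
2 1 1 1
gen 2: 2 1 1 1
3 2 1 3
0 2 1 0
2 2 2 2
2 1 1 1
gen 3: 2 1 1 1
3 2 1 3
0 3 1 0
2 2 2 2
2 1 1 1
gen 4: 2 1 1 1
3 3 1 3
1 0 2 0
2 3 2 2
2 1 1 1
gen 5: 2 1 1 1
3 3 1 3
1 1 2 0
2 3 2 2
2 1 1 1
gen 6: 2 1 1 1
3 3 1 3
1 2 2 0
2 3 2 2
2 1 1 1
gen 7: 2 1 1 1
3 3 1 3
1 3 2 0
2 3 2 2
2 1 1 1
gen 8: 3 2 1 1
0 1 2 3
3 2 3 0
3 0 3 2
2 2 1 1
gen 9: 3 2 1 1
0 1 2 3
3 3 3 0
3 0 3 2
2 2 1 1
gen 10: 3 2 1 1
1 2 3 3
1 2 1 1
0 3 0 3
3 2 2 1
gen 11: 3 2 1 1
1 2 3 3
1 3 1 1
0 3 0 3
3 2 2 1
gen 12: 3 2 1 1
1 3 3 3
2 1 2 1
1 0 1 3
3 3 2 1
gen 13: 3 2 1 1
1 3 3 3
2 2 2 1
1 0 1 3
3 3 2 1
gen 14: 3 2 1 1
1 3 3 3
2 3 2 1
1 0 1 3
3 3 2 1
gen 15: 3 3 2 2
2 1 2 0
3 2 0 3
1 1 2 3
3 3 2 1
gen 16: 3 3 2 2
2 1 2 0
3 3 0 3
1 1 2 3
3 3 2 1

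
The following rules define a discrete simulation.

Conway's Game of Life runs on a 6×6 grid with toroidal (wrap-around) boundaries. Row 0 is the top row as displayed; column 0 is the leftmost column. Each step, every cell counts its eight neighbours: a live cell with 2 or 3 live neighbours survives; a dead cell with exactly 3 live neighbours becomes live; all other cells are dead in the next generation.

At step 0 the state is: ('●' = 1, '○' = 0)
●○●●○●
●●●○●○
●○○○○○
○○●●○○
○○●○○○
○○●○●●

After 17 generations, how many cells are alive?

1

[0] ●○●●○●
●●●○●○
●○○○○○
○○●●○○
○○●○○○
○○●○●●
[1] ○○○○○○
○○●○●○
●○○○○●
○●●●○○
○●●○●○
●○●○●●
[2] ○●○○●○
○○○○○●
●○○○●●
○○○●●●
○○○○●○
●○●○●●
[3] ○●○●●○
○○○○○○
●○○●○○
●○○●○○
●○○○○○
●●○○●○
[4] ●●●●●●
○○●●●○
○○○○○○
●●○○○●
●○○○○○
●●●●●○
[5] ○○○○○○
●○○○○○
●●●●●●
●●○○○●
○○○●●○
○○○○○○
[6] ○○○○○○
●○●●●○
○○●●●○
○○○○○○
●○○○●●
○○○○○○
[7] ○○○●○○
○●●○●●
○●●○●●
○○○○○○
○○○○○●
○○○○○●
[8] ●○●●○●
○●○○○●
○●●○●●
●○○○●●
○○○○○○
○○○○●○
[9] ●●●●○●
○○○○○○
○●●●○○
●●○●●○
○○○○●○
○○○●●●
[10] ●●●●○●
○○○○●○
●●○●●○
●●○○●●
●○●○○○
○●○○○○
[11] ●●●●●●
○○○○○○
○●●●○○
○○○○●○
○○●○○○
○○○●○●
[12] ●●●●○●
○○○○○●
○○●●○○
○●○○○○
○○○●●○
○○○○○●
[13] ○●●○○●
○○○○○●
○○●○○○
○○○○●○
○○○○●○
○●○○○●
[14] ○●●○●●
●●●○○○
○○○○○○
○○○●○○
○○○○●●
○●●○●●
[15] ○○○○●○
●○●●○●
○●●○○○
○○○○●○
●○●○○●
○●●○○○
[16] ●○○○●●
●○●●●●
●●●○●●
●○●●○●
●○●●○●
●●●●○●
[17] ○○○○○○
○○●○○○
○○○○○○
○○○○○○
○○○○○○
○○○○○○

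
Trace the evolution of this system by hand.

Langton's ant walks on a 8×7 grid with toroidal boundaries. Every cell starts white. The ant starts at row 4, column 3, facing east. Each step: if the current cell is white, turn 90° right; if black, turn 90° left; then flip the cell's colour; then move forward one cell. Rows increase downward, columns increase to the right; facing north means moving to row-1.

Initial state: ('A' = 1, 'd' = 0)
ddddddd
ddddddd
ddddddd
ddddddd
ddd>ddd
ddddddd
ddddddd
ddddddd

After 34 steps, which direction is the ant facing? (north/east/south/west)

step 0: ddddddd
ddddddd
ddddddd
ddddddd
ddd>ddd
ddddddd
ddddddd
ddddddd
step 1: ddddddd
ddddddd
ddddddd
ddddddd
dddAddd
dddvddd
ddddddd
ddddddd
step 2: ddddddd
ddddddd
ddddddd
ddddddd
dddAddd
dd<Addd
ddddddd
ddddddd
step 3: ddddddd
ddddddd
ddddddd
ddddddd
dd^Addd
ddAAddd
ddddddd
ddddddd
step 4: ddddddd
ddddddd
ddddddd
ddddddd
ddA>ddd
ddAAddd
ddddddd
ddddddd
step 5: ddddddd
ddddddd
ddddddd
ddd^ddd
ddAdddd
ddAAddd
ddddddd
ddddddd
step 6: ddddddd
ddddddd
ddddddd
dddA>dd
ddAdddd
ddAAddd
ddddddd
ddddddd
step 7: ddddddd
ddddddd
ddddddd
dddAAdd
ddAdvdd
ddAAddd
ddddddd
ddddddd
step 8: ddddddd
ddddddd
ddddddd
dddAAdd
ddA<Add
ddAAddd
ddddddd
ddddddd
step 9: ddddddd
ddddddd
ddddddd
ddd^Add
ddAAAdd
ddAAddd
ddddddd
ddddddd
step 10: ddddddd
ddddddd
ddddddd
dd<dAdd
ddAAAdd
ddAAddd
ddddddd
ddddddd
step 11: ddddddd
ddddddd
dd^dddd
ddAdAdd
ddAAAdd
ddAAddd
ddddddd
ddddddd
step 12: ddddddd
ddddddd
ddA>ddd
ddAdAdd
ddAAAdd
ddAAddd
ddddddd
ddddddd
step 13: ddddddd
ddddddd
ddAAddd
ddAvAdd
ddAAAdd
ddAAddd
ddddddd
ddddddd
step 14: ddddddd
ddddddd
ddAAddd
dd<AAdd
ddAAAdd
ddAAddd
ddddddd
ddddddd
step 15: ddddddd
ddddddd
ddAAddd
dddAAdd
ddvAAdd
ddAAddd
ddddddd
ddddddd
step 16: ddddddd
ddddddd
ddAAddd
dddAAdd
ddd>Add
ddAAddd
ddddddd
ddddddd
step 17: ddddddd
ddddddd
ddAAddd
ddd^Add
ddddAdd
ddAAddd
ddddddd
ddddddd
step 18: ddddddd
ddddddd
ddAAddd
dd<dAdd
ddddAdd
ddAAddd
ddddddd
ddddddd
step 19: ddddddd
ddddddd
dd^Addd
ddAdAdd
ddddAdd
ddAAddd
ddddddd
ddddddd
step 20: ddddddd
ddddddd
d<dAddd
ddAdAdd
ddddAdd
ddAAddd
ddddddd
ddddddd
step 21: ddddddd
d^ddddd
dAdAddd
ddAdAdd
ddddAdd
ddAAddd
ddddddd
ddddddd
step 22: ddddddd
dA>dddd
dAdAddd
ddAdAdd
ddddAdd
ddAAddd
ddddddd
ddddddd
step 23: ddddddd
dAAdddd
dAvAddd
ddAdAdd
ddddAdd
ddAAddd
ddddddd
ddddddd
step 24: ddddddd
dAAdddd
d<AAddd
ddAdAdd
ddddAdd
ddAAddd
ddddddd
ddddddd
step 25: ddddddd
dAAdddd
ddAAddd
dvAdAdd
ddddAdd
ddAAddd
ddddddd
ddddddd
step 26: ddddddd
dAAdddd
ddAAddd
<AAdAdd
ddddAdd
ddAAddd
ddddddd
ddddddd
step 27: ddddddd
dAAdddd
^dAAddd
AAAdAdd
ddddAdd
ddAAddd
ddddddd
ddddddd
step 28: ddddddd
dAAdddd
A>AAddd
AAAdAdd
ddddAdd
ddAAddd
ddddddd
ddddddd
step 29: ddddddd
dAAdddd
AAAAddd
AvAdAdd
ddddAdd
ddAAddd
ddddddd
ddddddd
step 30: ddddddd
dAAdddd
AAAAddd
Ad>dAdd
ddddAdd
ddAAddd
ddddddd
ddddddd
step 31: ddddddd
dAAdddd
AA^Addd
AdddAdd
ddddAdd
ddAAddd
ddddddd
ddddddd
step 32: ddddddd
dAAdddd
A<dAddd
AdddAdd
ddddAdd
ddAAddd
ddddddd
ddddddd
step 33: ddddddd
dAAdddd
AddAddd
AvddAdd
ddddAdd
ddAAddd
ddddddd
ddddddd
step 34: ddddddd
dAAdddd
AddAddd
<AddAdd
ddddAdd
ddAAddd
ddddddd
ddddddd

west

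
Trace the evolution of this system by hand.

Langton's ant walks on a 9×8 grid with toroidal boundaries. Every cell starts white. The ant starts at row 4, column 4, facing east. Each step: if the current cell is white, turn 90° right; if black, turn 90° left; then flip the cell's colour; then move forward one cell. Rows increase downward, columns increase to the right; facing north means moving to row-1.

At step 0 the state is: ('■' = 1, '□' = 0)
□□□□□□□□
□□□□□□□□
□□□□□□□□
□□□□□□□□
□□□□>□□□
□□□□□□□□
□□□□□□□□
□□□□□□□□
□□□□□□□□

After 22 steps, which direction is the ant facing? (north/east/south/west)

east

t=0: □□□□□□□□
□□□□□□□□
□□□□□□□□
□□□□□□□□
□□□□>□□□
□□□□□□□□
□□□□□□□□
□□□□□□□□
□□□□□□□□
t=1: □□□□□□□□
□□□□□□□□
□□□□□□□□
□□□□□□□□
□□□□■□□□
□□□□v□□□
□□□□□□□□
□□□□□□□□
□□□□□□□□
t=2: □□□□□□□□
□□□□□□□□
□□□□□□□□
□□□□□□□□
□□□□■□□□
□□□<■□□□
□□□□□□□□
□□□□□□□□
□□□□□□□□
t=3: □□□□□□□□
□□□□□□□□
□□□□□□□□
□□□□□□□□
□□□^■□□□
□□□■■□□□
□□□□□□□□
□□□□□□□□
□□□□□□□□
t=4: □□□□□□□□
□□□□□□□□
□□□□□□□□
□□□□□□□□
□□□■>□□□
□□□■■□□□
□□□□□□□□
□□□□□□□□
□□□□□□□□
t=5: □□□□□□□□
□□□□□□□□
□□□□□□□□
□□□□^□□□
□□□■□□□□
□□□■■□□□
□□□□□□□□
□□□□□□□□
□□□□□□□□
t=6: □□□□□□□□
□□□□□□□□
□□□□□□□□
□□□□■>□□
□□□■□□□□
□□□■■□□□
□□□□□□□□
□□□□□□□□
□□□□□□□□
t=7: □□□□□□□□
□□□□□□□□
□□□□□□□□
□□□□■■□□
□□□■□v□□
□□□■■□□□
□□□□□□□□
□□□□□□□□
□□□□□□□□
t=8: □□□□□□□□
□□□□□□□□
□□□□□□□□
□□□□■■□□
□□□■<■□□
□□□■■□□□
□□□□□□□□
□□□□□□□□
□□□□□□□□
t=9: □□□□□□□□
□□□□□□□□
□□□□□□□□
□□□□^■□□
□□□■■■□□
□□□■■□□□
□□□□□□□□
□□□□□□□□
□□□□□□□□
t=10: □□□□□□□□
□□□□□□□□
□□□□□□□□
□□□<□■□□
□□□■■■□□
□□□■■□□□
□□□□□□□□
□□□□□□□□
□□□□□□□□
t=11: □□□□□□□□
□□□□□□□□
□□□^□□□□
□□□■□■□□
□□□■■■□□
□□□■■□□□
□□□□□□□□
□□□□□□□□
□□□□□□□□
t=12: □□□□□□□□
□□□□□□□□
□□□■>□□□
□□□■□■□□
□□□■■■□□
□□□■■□□□
□□□□□□□□
□□□□□□□□
□□□□□□□□
t=13: □□□□□□□□
□□□□□□□□
□□□■■□□□
□□□■v■□□
□□□■■■□□
□□□■■□□□
□□□□□□□□
□□□□□□□□
□□□□□□□□
t=14: □□□□□□□□
□□□□□□□□
□□□■■□□□
□□□<■■□□
□□□■■■□□
□□□■■□□□
□□□□□□□□
□□□□□□□□
□□□□□□□□
t=15: □□□□□□□□
□□□□□□□□
□□□■■□□□
□□□□■■□□
□□□v■■□□
□□□■■□□□
□□□□□□□□
□□□□□□□□
□□□□□□□□
t=16: □□□□□□□□
□□□□□□□□
□□□■■□□□
□□□□■■□□
□□□□>■□□
□□□■■□□□
□□□□□□□□
□□□□□□□□
□□□□□□□□
t=17: □□□□□□□□
□□□□□□□□
□□□■■□□□
□□□□^■□□
□□□□□■□□
□□□■■□□□
□□□□□□□□
□□□□□□□□
□□□□□□□□
t=18: □□□□□□□□
□□□□□□□□
□□□■■□□□
□□□<□■□□
□□□□□■□□
□□□■■□□□
□□□□□□□□
□□□□□□□□
□□□□□□□□
t=19: □□□□□□□□
□□□□□□□□
□□□^■□□□
□□□■□■□□
□□□□□■□□
□□□■■□□□
□□□□□□□□
□□□□□□□□
□□□□□□□□
t=20: □□□□□□□□
□□□□□□□□
□□<□■□□□
□□□■□■□□
□□□□□■□□
□□□■■□□□
□□□□□□□□
□□□□□□□□
□□□□□□□□
t=21: □□□□□□□□
□□^□□□□□
□□■□■□□□
□□□■□■□□
□□□□□■□□
□□□■■□□□
□□□□□□□□
□□□□□□□□
□□□□□□□□
t=22: □□□□□□□□
□□■>□□□□
□□■□■□□□
□□□■□■□□
□□□□□■□□
□□□■■□□□
□□□□□□□□
□□□□□□□□
□□□□□□□□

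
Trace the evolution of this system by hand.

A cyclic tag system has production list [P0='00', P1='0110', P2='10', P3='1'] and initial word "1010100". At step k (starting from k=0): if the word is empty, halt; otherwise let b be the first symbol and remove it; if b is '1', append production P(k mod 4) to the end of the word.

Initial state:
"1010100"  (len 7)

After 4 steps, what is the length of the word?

7

k=0  "1010100"  (len 7)
k=1  "01010000"  (len 8)
k=2  "1010000"  (len 7)
k=3  "01000010"  (len 8)
k=4  "1000010"  (len 7)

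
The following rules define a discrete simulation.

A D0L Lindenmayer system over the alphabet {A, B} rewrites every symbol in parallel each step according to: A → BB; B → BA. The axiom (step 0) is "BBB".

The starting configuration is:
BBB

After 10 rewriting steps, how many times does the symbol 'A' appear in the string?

1023

gen 0: BBB
gen 1: BABABA
gen 2: BABBBABBBABB
gen 3: BABBBABABABBBABABABBBABA
gen 4: BABBBABABABBBABBBABBBABABABBBABBBABBBABABABBBABB
gen 5: BABBBABABABBBABBBABBBABABABBBABABABBBABABABBBABBBABBBABABABBBABABABBBABABABBBABBBABBBABABABBBABA
gen 6: BABBBABABABBBABBBABBBABABABBBABABABBBABABABBBABBBABBBABABA…BABABBBABBBABBBABABABBBABABABBBABABABBBABBBABBBABABABBBABB  (len 192)
gen 7: BABBBABABABBBABBBABBBABABABBBABABABBBABABABBBABBBABBBABABA…BABABBBABBBABBBABABABBBABABABBBABABABBBABBBABBBABABABBBABA  (len 384)
gen 8: BABBBABABABBBABBBABBBABABABBBABABABBBABABABBBABBBABBBABABA…BABABBBABBBABBBABABABBBABABABBBABABABBBABBBABBBABABABBBABB  (len 768)
gen 9: BABBBABABABBBABBBABBBABABABBBABABABBBABABABBBABBBABBBABABA…BABABBBABBBABBBABABABBBABABABBBABABABBBABBBABBBABABABBBABA  (len 1536)
gen 10: BABBBABABABBBABBBABBBABABABBBABABABBBABABABBBABBBABBBABABA…BABABBBABBBABBBABABABBBABABABBBABABABBBABBBABBBABABABBBABB  (len 3072)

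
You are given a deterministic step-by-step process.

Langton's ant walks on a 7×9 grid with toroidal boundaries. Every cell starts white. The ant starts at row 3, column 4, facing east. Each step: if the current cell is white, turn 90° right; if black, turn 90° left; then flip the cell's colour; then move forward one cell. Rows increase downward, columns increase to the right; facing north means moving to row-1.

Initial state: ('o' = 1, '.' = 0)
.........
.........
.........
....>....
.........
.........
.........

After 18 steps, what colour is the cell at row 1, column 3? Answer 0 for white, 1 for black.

k=0  .........
.........
.........
....>....
.........
.........
.........
k=1  .........
.........
.........
....o....
....v....
.........
.........
k=2  .........
.........
.........
....o....
...<o....
.........
.........
k=3  .........
.........
.........
...^o....
...oo....
.........
.........
k=4  .........
.........
.........
...o>....
...oo....
.........
.........
k=5  .........
.........
....^....
...o.....
...oo....
.........
.........
k=6  .........
.........
....o>...
...o.....
...oo....
.........
.........
k=7  .........
.........
....oo...
...o.v...
...oo....
.........
.........
k=8  .........
.........
....oo...
...o<o...
...oo....
.........
.........
k=9  .........
.........
....^o...
...ooo...
...oo....
.........
.........
k=10  .........
.........
...<.o...
...ooo...
...oo....
.........
.........
k=11  .........
...^.....
...o.o...
...ooo...
...oo....
.........
.........
k=12  .........
...o>....
...o.o...
...ooo...
...oo....
.........
.........
k=13  .........
...oo....
...ovo...
...ooo...
...oo....
.........
.........
k=14  .........
...oo....
...<oo...
...ooo...
...oo....
.........
.........
k=15  .........
...oo....
....oo...
...voo...
...oo....
.........
.........
k=16  .........
...oo....
....oo...
....>o...
...oo....
.........
.........
k=17  .........
...oo....
....^o...
.....o...
...oo....
.........
.........
k=18  .........
...oo....
...<.o...
.....o...
...oo....
.........
.........

1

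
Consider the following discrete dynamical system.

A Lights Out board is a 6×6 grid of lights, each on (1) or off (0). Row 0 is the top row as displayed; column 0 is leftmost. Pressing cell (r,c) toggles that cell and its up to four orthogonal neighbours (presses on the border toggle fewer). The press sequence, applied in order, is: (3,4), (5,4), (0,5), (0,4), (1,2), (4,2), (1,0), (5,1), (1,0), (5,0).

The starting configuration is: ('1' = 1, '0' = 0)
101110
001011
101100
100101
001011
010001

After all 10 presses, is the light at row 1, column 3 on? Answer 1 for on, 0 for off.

k=0  101110
001011
101100
100101
001011
010001
k=1  101110
001011
101110
100010
001001
010001
k=2  101110
001011
101110
100010
001011
010110
k=3  101101
001010
101110
100010
001011
010110
k=4  101010
001000
101110
100010
001011
010110
k=5  100010
010100
100110
100010
001011
010110
k=6  100010
010100
100110
101010
010111
011110
k=7  000010
100100
000110
101010
010111
011110
k=8  000010
100100
000110
101010
000111
100110
k=9  100010
010100
100110
101010
000111
100110
k=10  100010
010100
100110
101010
100111
010110

1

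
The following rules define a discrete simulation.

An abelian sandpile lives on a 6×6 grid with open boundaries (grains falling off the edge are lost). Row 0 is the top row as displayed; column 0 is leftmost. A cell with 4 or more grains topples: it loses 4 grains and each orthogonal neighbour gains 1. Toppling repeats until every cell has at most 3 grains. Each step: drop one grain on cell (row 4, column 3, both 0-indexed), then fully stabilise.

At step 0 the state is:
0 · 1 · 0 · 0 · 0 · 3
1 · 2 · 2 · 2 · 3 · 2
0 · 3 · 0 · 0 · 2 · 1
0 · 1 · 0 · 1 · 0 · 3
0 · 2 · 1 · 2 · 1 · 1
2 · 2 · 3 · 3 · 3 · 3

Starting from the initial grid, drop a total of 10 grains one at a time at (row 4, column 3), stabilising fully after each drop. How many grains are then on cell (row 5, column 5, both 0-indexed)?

0

[0] 0 · 1 · 0 · 0 · 0 · 3
1 · 2 · 2 · 2 · 3 · 2
0 · 3 · 0 · 0 · 2 · 1
0 · 1 · 0 · 1 · 0 · 3
0 · 2 · 1 · 2 · 1 · 1
2 · 2 · 3 · 3 · 3 · 3
[1] 0 · 1 · 0 · 0 · 0 · 3
1 · 2 · 2 · 2 · 3 · 2
0 · 3 · 0 · 0 · 2 · 1
0 · 1 · 0 · 1 · 0 · 3
0 · 2 · 1 · 3 · 1 · 1
2 · 2 · 3 · 3 · 3 · 3
[2] 0 · 1 · 0 · 0 · 0 · 3
1 · 2 · 2 · 2 · 3 · 2
0 · 3 · 0 · 0 · 2 · 1
0 · 1 · 0 · 2 · 0 · 3
0 · 2 · 3 · 1 · 3 · 2
2 · 3 · 0 · 2 · 1 · 0
[3] 0 · 1 · 0 · 0 · 0 · 3
1 · 2 · 2 · 2 · 3 · 2
0 · 3 · 0 · 0 · 2 · 1
0 · 1 · 0 · 2 · 0 · 3
0 · 2 · 3 · 2 · 3 · 2
2 · 3 · 0 · 2 · 1 · 0
[4] 0 · 1 · 0 · 0 · 0 · 3
1 · 2 · 2 · 2 · 3 · 2
0 · 3 · 0 · 0 · 2 · 1
0 · 1 · 0 · 2 · 0 · 3
0 · 2 · 3 · 3 · 3 · 2
2 · 3 · 0 · 2 · 1 · 0
[5] 0 · 1 · 0 · 0 · 0 · 3
1 · 2 · 2 · 2 · 3 · 2
0 · 3 · 0 · 0 · 2 · 1
0 · 1 · 1 · 3 · 1 · 3
0 · 3 · 0 · 2 · 0 · 3
2 · 3 · 1 · 3 · 2 · 0
[6] 0 · 1 · 0 · 0 · 0 · 3
1 · 2 · 2 · 2 · 3 · 2
0 · 3 · 0 · 0 · 2 · 1
0 · 1 · 1 · 3 · 1 · 3
0 · 3 · 0 · 3 · 0 · 3
2 · 3 · 1 · 3 · 2 · 0
[7] 0 · 1 · 0 · 0 · 0 · 3
1 · 2 · 2 · 2 · 3 · 2
0 · 3 · 0 · 1 · 2 · 1
0 · 1 · 2 · 0 · 2 · 3
0 · 3 · 1 · 2 · 1 · 3
2 · 3 · 2 · 0 · 3 · 0
[8] 0 · 1 · 0 · 0 · 0 · 3
1 · 2 · 2 · 2 · 3 · 2
0 · 3 · 0 · 1 · 2 · 1
0 · 1 · 2 · 0 · 2 · 3
0 · 3 · 1 · 3 · 1 · 3
2 · 3 · 2 · 0 · 3 · 0
[9] 0 · 1 · 0 · 0 · 0 · 3
1 · 2 · 2 · 2 · 3 · 2
0 · 3 · 0 · 1 · 2 · 1
0 · 1 · 2 · 1 · 2 · 3
0 · 3 · 2 · 0 · 2 · 3
2 · 3 · 2 · 1 · 3 · 0
[10] 0 · 1 · 0 · 0 · 0 · 3
1 · 2 · 2 · 2 · 3 · 2
0 · 3 · 0 · 1 · 2 · 1
0 · 1 · 2 · 1 · 2 · 3
0 · 3 · 2 · 1 · 2 · 3
2 · 3 · 2 · 1 · 3 · 0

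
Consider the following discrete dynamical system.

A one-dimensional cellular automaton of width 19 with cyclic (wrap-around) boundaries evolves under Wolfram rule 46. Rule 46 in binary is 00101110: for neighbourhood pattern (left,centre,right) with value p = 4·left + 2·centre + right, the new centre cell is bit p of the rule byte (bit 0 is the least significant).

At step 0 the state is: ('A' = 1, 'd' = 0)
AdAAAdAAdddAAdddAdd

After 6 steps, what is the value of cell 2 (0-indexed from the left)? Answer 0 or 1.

0

k=0  AdAAAdAAdddAAdddAdd
k=1  AAAddAAdddAAdddAAdA
k=2  ddddAAdddAAdddAAdAA
k=3  dddAAdddAAdddAAdAAd
k=4  ddAAdddAAdddAAdAAdd
k=5  dAAdddAAdddAAdAAddd
k=6  AAdddAAdddAAdAAdddd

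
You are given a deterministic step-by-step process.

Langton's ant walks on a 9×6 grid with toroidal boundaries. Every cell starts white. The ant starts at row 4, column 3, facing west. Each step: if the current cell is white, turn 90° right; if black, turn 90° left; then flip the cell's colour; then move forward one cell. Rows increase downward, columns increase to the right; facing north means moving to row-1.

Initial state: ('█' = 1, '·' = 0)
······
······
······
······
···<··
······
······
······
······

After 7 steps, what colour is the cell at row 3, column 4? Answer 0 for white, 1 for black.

1

0) ······
······
······
······
···<··
······
······
······
······
1) ······
······
······
···^··
···█··
······
······
······
······
2) ······
······
······
···█>·
···█··
······
······
······
······
3) ······
······
······
···██·
···█v·
······
······
······
······
4) ······
······
······
···██·
···<█·
······
······
······
······
5) ······
······
······
···██·
····█·
···v··
······
······
······
6) ······
······
······
···██·
····█·
··<█··
······
······
······
7) ······
······
······
···██·
··^·█·
··██··
······
······
······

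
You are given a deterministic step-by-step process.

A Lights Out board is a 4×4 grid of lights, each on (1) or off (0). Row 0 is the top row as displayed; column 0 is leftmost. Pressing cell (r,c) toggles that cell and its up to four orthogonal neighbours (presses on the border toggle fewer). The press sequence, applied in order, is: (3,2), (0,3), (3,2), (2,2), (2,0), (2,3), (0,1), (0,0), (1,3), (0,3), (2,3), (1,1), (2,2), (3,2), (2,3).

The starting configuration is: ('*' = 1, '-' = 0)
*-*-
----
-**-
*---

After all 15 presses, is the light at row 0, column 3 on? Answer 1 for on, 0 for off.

1

gen 0: *-*-
----
-**-
*---
gen 1: *-*-
----
-*--
****
gen 2: *--*
---*
-*--
****
gen 3: *--*
---*
-**-
*---
gen 4: *--*
--**
---*
*-*-
gen 5: *--*
*-**
**-*
--*-
gen 6: *--*
*-*-
***-
--**
gen 7: -***
***-
***-
--**
gen 8: *-**
-**-
***-
--**
gen 9: *-*-
-*-*
****
--**
gen 10: *--*
-*--
****
--**
gen 11: *--*
-*-*
**--
--*-
gen 12: **-*
*-**
*---
--*-
gen 13: **-*
*--*
****
----
gen 14: **-*
*--*
**-*
-***
gen 15: **-*
*---
***-
-**-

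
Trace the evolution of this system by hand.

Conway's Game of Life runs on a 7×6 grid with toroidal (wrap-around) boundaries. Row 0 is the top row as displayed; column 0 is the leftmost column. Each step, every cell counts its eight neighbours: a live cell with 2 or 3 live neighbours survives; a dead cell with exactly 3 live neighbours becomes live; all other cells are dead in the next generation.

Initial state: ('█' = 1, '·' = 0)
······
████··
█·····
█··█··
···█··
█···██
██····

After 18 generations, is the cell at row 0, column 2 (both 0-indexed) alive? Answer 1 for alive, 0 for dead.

0

[0] ······
████··
█·····
█··█··
···█··
█···██
██····
[1] ······
███···
█··█·█
······
█··█··
██··██
██····
[2] ··█···
███··█
█·█··█
█···██
██··█·
··█·█·
·█····
[3] ··█···
··██·█
··██··
···██·
██··█·
█·██·█
·███··
[4] ····█·
·█··█·
······
·█··██
██····
·····█
█···█·
[5] ···██·
······
█···██
·█···█
·█··█·
·█···█
····█·
[6] ···██·
···█··
█···██
·█····
·██·██
█···██
···███
[7] ··█··█
···█··
█···██
·███··
·████·
·██···
█·····
[8] ······
█··█··
██··██
······
█···█·
█·····
█·█···
[9] ·█····
██··█·
██··██
·█··█·
·····█
█·····
·█····
[10] ·██···
··█·█·
··███·
·█··█·
█····█
█·····
██····
[11] █·██··
····█·
·██·██
███·█·
██···█
······
█·█···
[12] ··██·█
█···█·
··█·█·
····█·
··█··█
·····█
··██··
[13] ·██··█
·██·█·
····█·
····██
····██
··███·
··██··
[14] █···█·
███·██
····█·
···█··
······
··█··█
······
[15] █··██·
██··█·
███·█·
······
······
······
·····█
[16] ██·██·
····█·
█·██··
·█····
······
······
····██
[17] █··█··
█···█·
·███··
·██···
······
······
█··███
[18] ██·█··
█···██
█··█··
·█·█··
······
····██
█··███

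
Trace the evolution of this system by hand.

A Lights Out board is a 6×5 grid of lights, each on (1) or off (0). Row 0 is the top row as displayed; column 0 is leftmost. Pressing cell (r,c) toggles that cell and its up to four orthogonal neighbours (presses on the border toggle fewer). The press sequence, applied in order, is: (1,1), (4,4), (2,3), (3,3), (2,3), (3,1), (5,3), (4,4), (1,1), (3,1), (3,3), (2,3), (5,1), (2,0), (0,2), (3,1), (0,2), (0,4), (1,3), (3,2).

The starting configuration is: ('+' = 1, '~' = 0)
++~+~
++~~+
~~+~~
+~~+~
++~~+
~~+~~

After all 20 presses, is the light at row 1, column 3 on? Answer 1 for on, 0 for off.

0

k=0  ++~+~
++~~+
~~+~~
+~~+~
++~~+
~~+~~
k=1  +~~+~
~~+~+
~++~~
+~~+~
++~~+
~~+~~
k=2  +~~+~
~~+~+
~++~~
+~~++
++~+~
~~+~+
k=3  +~~+~
~~+++
~+~++
+~~~+
++~+~
~~+~+
k=4  +~~+~
~~+++
~+~~+
+~++~
++~~~
~~+~+
k=5  +~~+~
~~+~+
~+++~
+~+~~
++~~~
~~+~+
k=6  +~~+~
~~+~+
~~++~
~+~~~
+~~~~
~~+~+
k=7  +~~+~
~~+~+
~~++~
~+~~~
+~~+~
~~~+~
k=8  +~~+~
~~+~+
~~++~
~+~~+
+~~~+
~~~++
k=9  ++~+~
++~~+
~+++~
~+~~+
+~~~+
~~~++
k=10  ++~+~
++~~+
~~++~
+~+~+
++~~+
~~~++
k=11  ++~+~
++~~+
~~+~~
+~~+~
++~++
~~~++
k=12  ++~+~
++~++
~~~++
+~~~~
++~++
~~~++
k=13  ++~+~
++~++
~~~++
+~~~~
+~~++
+++++
k=14  ++~+~
~+~++
++~++
~~~~~
+~~++
+++++
k=15  +~+~~
~++++
++~++
~~~~~
+~~++
+++++
k=16  +~+~~
~++++
+~~++
+++~~
++~++
+++++
k=17  ++~+~
~+~++
+~~++
+++~~
++~++
+++++
k=18  ++~~+
~+~+~
+~~++
+++~~
++~++
+++++
k=19  ++~++
~++~+
+~~~+
+++~~
++~++
+++++
k=20  ++~++
~++~+
+~+~+
+~~+~
+++++
+++++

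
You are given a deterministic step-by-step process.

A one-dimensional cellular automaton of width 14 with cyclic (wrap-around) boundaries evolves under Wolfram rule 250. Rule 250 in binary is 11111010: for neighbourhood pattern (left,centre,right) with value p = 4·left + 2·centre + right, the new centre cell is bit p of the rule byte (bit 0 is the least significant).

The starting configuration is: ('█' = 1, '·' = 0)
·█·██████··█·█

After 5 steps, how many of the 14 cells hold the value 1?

14

k=0  ·█·██████··█·█
k=1  █·█████████·█·
k=2  ·███████████·█
k=3  █████████████·
k=4  ██████████████
k=5  ██████████████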